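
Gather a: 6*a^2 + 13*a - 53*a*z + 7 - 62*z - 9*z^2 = 6*a^2 + a*(13 - 53*z) - 9*z^2 - 62*z + 7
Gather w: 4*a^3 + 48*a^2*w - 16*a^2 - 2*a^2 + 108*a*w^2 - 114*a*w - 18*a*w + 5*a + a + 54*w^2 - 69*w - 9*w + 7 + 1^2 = 4*a^3 - 18*a^2 + 6*a + w^2*(108*a + 54) + w*(48*a^2 - 132*a - 78) + 8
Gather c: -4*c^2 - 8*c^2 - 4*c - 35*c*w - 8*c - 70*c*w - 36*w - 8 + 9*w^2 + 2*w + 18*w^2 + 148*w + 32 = -12*c^2 + c*(-105*w - 12) + 27*w^2 + 114*w + 24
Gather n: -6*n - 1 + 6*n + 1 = 0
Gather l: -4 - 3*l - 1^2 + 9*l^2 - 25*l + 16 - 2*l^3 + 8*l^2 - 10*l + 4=-2*l^3 + 17*l^2 - 38*l + 15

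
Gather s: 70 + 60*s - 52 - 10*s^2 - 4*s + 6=-10*s^2 + 56*s + 24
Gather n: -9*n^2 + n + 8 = -9*n^2 + n + 8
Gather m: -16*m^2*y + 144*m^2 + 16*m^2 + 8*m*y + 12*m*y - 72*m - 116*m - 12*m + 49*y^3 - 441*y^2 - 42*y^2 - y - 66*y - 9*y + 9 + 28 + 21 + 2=m^2*(160 - 16*y) + m*(20*y - 200) + 49*y^3 - 483*y^2 - 76*y + 60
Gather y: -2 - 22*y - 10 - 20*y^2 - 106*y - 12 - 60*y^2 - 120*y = -80*y^2 - 248*y - 24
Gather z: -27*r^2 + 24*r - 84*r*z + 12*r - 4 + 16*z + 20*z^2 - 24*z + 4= -27*r^2 + 36*r + 20*z^2 + z*(-84*r - 8)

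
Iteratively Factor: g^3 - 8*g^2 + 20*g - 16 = (g - 2)*(g^2 - 6*g + 8) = (g - 4)*(g - 2)*(g - 2)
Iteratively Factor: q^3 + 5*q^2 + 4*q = (q)*(q^2 + 5*q + 4) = q*(q + 4)*(q + 1)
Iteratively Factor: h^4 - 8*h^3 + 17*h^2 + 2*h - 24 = (h + 1)*(h^3 - 9*h^2 + 26*h - 24) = (h - 4)*(h + 1)*(h^2 - 5*h + 6) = (h - 4)*(h - 3)*(h + 1)*(h - 2)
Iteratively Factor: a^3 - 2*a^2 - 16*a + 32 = (a + 4)*(a^2 - 6*a + 8) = (a - 2)*(a + 4)*(a - 4)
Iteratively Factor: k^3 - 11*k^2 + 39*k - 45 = (k - 3)*(k^2 - 8*k + 15) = (k - 5)*(k - 3)*(k - 3)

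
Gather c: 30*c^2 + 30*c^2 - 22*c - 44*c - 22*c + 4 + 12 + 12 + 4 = 60*c^2 - 88*c + 32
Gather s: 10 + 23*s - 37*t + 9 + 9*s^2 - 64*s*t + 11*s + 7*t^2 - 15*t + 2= 9*s^2 + s*(34 - 64*t) + 7*t^2 - 52*t + 21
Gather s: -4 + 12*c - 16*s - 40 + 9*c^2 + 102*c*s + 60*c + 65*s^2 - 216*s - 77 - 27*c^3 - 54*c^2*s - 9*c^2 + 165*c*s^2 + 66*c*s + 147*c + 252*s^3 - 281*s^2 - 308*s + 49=-27*c^3 + 219*c + 252*s^3 + s^2*(165*c - 216) + s*(-54*c^2 + 168*c - 540) - 72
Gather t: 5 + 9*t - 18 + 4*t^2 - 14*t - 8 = 4*t^2 - 5*t - 21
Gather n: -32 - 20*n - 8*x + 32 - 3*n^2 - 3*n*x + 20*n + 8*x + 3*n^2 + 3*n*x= 0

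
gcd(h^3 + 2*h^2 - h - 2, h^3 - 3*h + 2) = h^2 + h - 2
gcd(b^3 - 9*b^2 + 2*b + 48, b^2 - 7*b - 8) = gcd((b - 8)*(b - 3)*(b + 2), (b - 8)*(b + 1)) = b - 8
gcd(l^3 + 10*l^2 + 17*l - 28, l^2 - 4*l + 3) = l - 1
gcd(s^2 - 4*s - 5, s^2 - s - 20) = s - 5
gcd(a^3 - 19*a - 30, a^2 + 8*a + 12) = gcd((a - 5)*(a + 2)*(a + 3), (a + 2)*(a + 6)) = a + 2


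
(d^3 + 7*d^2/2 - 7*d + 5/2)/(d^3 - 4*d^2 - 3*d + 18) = (2*d^3 + 7*d^2 - 14*d + 5)/(2*(d^3 - 4*d^2 - 3*d + 18))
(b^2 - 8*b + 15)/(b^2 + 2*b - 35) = (b - 3)/(b + 7)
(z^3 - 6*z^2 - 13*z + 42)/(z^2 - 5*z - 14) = (z^2 + z - 6)/(z + 2)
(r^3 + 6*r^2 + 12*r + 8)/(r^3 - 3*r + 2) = (r^2 + 4*r + 4)/(r^2 - 2*r + 1)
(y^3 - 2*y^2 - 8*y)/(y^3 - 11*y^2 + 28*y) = (y + 2)/(y - 7)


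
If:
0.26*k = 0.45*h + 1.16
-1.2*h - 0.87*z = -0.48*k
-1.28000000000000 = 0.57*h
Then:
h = -2.25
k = 0.57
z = 3.41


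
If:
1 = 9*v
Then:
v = 1/9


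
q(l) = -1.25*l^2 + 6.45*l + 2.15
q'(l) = 6.45 - 2.5*l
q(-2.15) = -17.50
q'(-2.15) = 11.82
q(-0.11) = 1.43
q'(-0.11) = 6.72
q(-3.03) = -28.87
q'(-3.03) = 14.02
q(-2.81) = -25.84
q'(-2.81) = 13.48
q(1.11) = 7.77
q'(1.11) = 3.68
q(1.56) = 9.17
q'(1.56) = 2.55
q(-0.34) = -0.19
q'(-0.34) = 7.30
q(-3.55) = -36.50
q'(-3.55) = 15.32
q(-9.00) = -157.15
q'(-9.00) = 28.95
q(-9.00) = -157.15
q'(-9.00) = 28.95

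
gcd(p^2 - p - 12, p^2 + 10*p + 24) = 1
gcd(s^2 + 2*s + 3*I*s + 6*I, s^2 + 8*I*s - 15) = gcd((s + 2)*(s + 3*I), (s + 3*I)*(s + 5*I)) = s + 3*I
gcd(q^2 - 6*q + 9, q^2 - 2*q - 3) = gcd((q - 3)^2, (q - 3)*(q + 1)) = q - 3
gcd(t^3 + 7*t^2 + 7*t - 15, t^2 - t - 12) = t + 3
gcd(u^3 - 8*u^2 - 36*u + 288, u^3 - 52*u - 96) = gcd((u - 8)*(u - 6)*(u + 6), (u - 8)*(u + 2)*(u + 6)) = u^2 - 2*u - 48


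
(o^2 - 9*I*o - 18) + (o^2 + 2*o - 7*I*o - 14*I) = 2*o^2 + 2*o - 16*I*o - 18 - 14*I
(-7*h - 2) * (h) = -7*h^2 - 2*h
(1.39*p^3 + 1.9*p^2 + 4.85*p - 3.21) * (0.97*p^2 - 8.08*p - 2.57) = 1.3483*p^5 - 9.3882*p^4 - 14.2198*p^3 - 47.1847*p^2 + 13.4723*p + 8.2497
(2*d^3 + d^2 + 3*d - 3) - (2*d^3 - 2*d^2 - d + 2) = 3*d^2 + 4*d - 5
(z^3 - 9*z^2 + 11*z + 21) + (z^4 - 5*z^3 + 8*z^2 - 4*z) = z^4 - 4*z^3 - z^2 + 7*z + 21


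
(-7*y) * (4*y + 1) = -28*y^2 - 7*y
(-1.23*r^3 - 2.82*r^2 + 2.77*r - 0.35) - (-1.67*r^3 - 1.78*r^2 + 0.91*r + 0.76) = 0.44*r^3 - 1.04*r^2 + 1.86*r - 1.11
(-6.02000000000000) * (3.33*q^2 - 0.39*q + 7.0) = -20.0466*q^2 + 2.3478*q - 42.14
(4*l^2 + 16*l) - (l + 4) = 4*l^2 + 15*l - 4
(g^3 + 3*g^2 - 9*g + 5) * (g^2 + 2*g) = g^5 + 5*g^4 - 3*g^3 - 13*g^2 + 10*g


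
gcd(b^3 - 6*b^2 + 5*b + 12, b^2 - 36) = 1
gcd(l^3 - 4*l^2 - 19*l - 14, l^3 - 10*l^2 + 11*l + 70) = l^2 - 5*l - 14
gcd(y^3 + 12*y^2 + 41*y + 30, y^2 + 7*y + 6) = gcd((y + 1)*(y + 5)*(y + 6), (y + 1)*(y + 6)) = y^2 + 7*y + 6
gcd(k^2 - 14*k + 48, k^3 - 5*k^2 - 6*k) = k - 6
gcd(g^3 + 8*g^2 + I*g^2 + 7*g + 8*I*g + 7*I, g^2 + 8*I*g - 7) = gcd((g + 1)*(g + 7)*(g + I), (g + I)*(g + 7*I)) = g + I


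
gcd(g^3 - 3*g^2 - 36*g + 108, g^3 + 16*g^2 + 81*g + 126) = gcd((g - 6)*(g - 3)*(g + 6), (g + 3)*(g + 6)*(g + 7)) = g + 6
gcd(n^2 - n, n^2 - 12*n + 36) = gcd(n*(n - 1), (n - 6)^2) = 1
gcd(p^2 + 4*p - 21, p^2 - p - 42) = 1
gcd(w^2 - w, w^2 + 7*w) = w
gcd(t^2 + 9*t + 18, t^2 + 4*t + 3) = t + 3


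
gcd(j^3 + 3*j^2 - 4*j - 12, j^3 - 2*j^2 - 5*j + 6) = j + 2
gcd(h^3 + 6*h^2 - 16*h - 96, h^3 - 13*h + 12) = h + 4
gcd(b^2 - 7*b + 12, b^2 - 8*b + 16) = b - 4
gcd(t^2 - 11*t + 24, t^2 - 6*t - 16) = t - 8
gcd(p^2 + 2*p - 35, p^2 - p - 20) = p - 5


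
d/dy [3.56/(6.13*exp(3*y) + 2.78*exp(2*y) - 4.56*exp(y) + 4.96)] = (-65.4684*exp(2*y) - 19.7936*exp(y) + 16.2336)*exp(y)/(6.13*exp(3*y) + 2.78*exp(2*y) - 4.56*exp(y) + 4.96)^2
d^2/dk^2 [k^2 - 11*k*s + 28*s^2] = 2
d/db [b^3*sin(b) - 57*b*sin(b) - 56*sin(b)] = b^3*cos(b) + 3*b^2*sin(b) - 57*b*cos(b) - 57*sin(b) - 56*cos(b)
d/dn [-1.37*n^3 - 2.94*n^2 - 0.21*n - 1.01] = -4.11*n^2 - 5.88*n - 0.21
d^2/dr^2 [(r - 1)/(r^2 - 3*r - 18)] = 2*((4 - 3*r)*(-r^2 + 3*r + 18) - (r - 1)*(2*r - 3)^2)/(-r^2 + 3*r + 18)^3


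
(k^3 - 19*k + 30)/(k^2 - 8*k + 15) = (k^2 + 3*k - 10)/(k - 5)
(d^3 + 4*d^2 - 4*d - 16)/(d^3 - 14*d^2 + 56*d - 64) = (d^2 + 6*d + 8)/(d^2 - 12*d + 32)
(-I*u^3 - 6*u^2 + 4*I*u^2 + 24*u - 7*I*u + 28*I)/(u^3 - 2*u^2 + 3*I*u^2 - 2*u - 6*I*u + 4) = (-I*u^2 + u*(-7 + 4*I) + 28)/(u^2 + 2*u*(-1 + I) - 4*I)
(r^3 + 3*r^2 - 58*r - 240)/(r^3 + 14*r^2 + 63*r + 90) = (r - 8)/(r + 3)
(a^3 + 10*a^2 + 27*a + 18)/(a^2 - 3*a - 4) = (a^2 + 9*a + 18)/(a - 4)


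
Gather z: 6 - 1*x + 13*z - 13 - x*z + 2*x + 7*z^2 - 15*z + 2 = x + 7*z^2 + z*(-x - 2) - 5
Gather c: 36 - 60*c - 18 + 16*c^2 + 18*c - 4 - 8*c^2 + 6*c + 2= 8*c^2 - 36*c + 16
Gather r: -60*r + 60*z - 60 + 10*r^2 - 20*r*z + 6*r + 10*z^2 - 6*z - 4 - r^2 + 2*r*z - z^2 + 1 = 9*r^2 + r*(-18*z - 54) + 9*z^2 + 54*z - 63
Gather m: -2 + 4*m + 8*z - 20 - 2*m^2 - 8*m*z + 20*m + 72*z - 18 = -2*m^2 + m*(24 - 8*z) + 80*z - 40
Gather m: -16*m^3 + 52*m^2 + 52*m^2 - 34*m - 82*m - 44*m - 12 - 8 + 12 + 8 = -16*m^3 + 104*m^2 - 160*m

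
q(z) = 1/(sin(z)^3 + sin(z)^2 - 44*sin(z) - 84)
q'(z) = (-3*sin(z)^2*cos(z) - 2*sin(z)*cos(z) + 44*cos(z))/(sin(z)^3 + sin(z)^2 - 44*sin(z) - 84)^2 = (-3*sin(z)^2 - 2*sin(z) + 44)*cos(z)/(sin(z)^3 + sin(z)^2 - 44*sin(z) - 84)^2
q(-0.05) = -0.01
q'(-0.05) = 0.01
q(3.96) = -0.02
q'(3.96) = -0.01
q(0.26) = -0.01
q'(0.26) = 0.00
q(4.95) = -0.02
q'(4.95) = 0.01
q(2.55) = -0.01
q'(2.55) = -0.00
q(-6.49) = -0.01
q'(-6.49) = 0.01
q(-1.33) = -0.02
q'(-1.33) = 0.01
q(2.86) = -0.01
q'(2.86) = -0.00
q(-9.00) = -0.02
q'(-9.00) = -0.00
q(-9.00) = -0.02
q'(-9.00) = -0.00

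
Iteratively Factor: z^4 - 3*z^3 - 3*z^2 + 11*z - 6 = (z - 3)*(z^3 - 3*z + 2) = (z - 3)*(z + 2)*(z^2 - 2*z + 1) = (z - 3)*(z - 1)*(z + 2)*(z - 1)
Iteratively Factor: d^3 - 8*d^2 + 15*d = (d)*(d^2 - 8*d + 15) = d*(d - 5)*(d - 3)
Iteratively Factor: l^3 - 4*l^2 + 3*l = (l - 1)*(l^2 - 3*l) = (l - 3)*(l - 1)*(l)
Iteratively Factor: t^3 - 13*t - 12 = (t + 3)*(t^2 - 3*t - 4) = (t + 1)*(t + 3)*(t - 4)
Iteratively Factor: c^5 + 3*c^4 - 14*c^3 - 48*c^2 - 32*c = (c - 4)*(c^4 + 7*c^3 + 14*c^2 + 8*c) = (c - 4)*(c + 4)*(c^3 + 3*c^2 + 2*c) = (c - 4)*(c + 1)*(c + 4)*(c^2 + 2*c) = (c - 4)*(c + 1)*(c + 2)*(c + 4)*(c)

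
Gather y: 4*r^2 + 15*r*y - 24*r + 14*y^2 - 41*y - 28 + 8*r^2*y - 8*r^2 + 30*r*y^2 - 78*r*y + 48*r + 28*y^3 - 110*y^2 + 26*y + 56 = -4*r^2 + 24*r + 28*y^3 + y^2*(30*r - 96) + y*(8*r^2 - 63*r - 15) + 28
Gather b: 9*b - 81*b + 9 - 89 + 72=-72*b - 8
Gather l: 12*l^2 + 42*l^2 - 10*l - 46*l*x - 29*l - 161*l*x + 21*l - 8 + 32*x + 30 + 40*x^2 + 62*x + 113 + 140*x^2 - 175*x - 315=54*l^2 + l*(-207*x - 18) + 180*x^2 - 81*x - 180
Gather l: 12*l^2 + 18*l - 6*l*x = 12*l^2 + l*(18 - 6*x)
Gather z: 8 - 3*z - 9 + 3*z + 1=0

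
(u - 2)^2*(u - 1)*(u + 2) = u^4 - 3*u^3 - 2*u^2 + 12*u - 8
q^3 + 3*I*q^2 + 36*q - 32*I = (q - 4*I)*(q - I)*(q + 8*I)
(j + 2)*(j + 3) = j^2 + 5*j + 6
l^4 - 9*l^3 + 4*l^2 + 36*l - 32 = (l - 8)*(l - 2)*(l - 1)*(l + 2)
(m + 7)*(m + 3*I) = m^2 + 7*m + 3*I*m + 21*I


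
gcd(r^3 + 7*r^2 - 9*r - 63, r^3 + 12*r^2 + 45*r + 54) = r + 3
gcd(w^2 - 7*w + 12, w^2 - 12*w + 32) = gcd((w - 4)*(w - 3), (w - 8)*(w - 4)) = w - 4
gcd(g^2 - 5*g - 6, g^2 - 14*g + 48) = g - 6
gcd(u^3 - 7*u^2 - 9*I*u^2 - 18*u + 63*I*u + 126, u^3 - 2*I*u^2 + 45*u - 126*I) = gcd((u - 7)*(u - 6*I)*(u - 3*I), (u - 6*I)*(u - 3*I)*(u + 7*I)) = u^2 - 9*I*u - 18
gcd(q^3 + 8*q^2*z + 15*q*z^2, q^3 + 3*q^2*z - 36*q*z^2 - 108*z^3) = q + 3*z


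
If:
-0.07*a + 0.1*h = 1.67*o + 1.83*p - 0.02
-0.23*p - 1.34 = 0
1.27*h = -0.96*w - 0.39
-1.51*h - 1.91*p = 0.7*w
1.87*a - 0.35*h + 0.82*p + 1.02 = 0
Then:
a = 5.67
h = 19.54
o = 7.33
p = -5.83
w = -26.26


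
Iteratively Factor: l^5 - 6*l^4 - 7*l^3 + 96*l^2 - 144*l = (l)*(l^4 - 6*l^3 - 7*l^2 + 96*l - 144) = l*(l - 4)*(l^3 - 2*l^2 - 15*l + 36) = l*(l - 4)*(l - 3)*(l^2 + l - 12) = l*(l - 4)*(l - 3)^2*(l + 4)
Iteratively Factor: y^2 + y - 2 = (y + 2)*(y - 1)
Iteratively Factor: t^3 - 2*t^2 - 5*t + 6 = (t - 3)*(t^2 + t - 2) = (t - 3)*(t + 2)*(t - 1)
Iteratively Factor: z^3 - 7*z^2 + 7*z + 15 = (z - 5)*(z^2 - 2*z - 3) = (z - 5)*(z - 3)*(z + 1)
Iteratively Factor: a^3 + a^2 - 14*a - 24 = (a + 3)*(a^2 - 2*a - 8) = (a + 2)*(a + 3)*(a - 4)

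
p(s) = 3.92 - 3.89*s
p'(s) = -3.89000000000000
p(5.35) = -16.89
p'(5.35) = -3.89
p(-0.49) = 5.83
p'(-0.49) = -3.89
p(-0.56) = 6.10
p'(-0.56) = -3.89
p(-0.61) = 6.29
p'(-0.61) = -3.89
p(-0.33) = 5.20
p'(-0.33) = -3.89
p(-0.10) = 4.31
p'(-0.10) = -3.89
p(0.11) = 3.49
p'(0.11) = -3.89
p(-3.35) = 16.95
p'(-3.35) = -3.89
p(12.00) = -42.76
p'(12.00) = -3.89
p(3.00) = -7.75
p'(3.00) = -3.89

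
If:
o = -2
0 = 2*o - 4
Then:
No Solution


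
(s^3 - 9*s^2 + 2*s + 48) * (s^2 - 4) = s^5 - 9*s^4 - 2*s^3 + 84*s^2 - 8*s - 192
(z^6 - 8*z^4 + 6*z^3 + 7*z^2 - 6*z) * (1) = z^6 - 8*z^4 + 6*z^3 + 7*z^2 - 6*z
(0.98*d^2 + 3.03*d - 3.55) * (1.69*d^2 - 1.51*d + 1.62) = 1.6562*d^4 + 3.6409*d^3 - 8.9872*d^2 + 10.2691*d - 5.751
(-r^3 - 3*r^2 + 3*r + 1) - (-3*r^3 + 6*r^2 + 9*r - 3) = 2*r^3 - 9*r^2 - 6*r + 4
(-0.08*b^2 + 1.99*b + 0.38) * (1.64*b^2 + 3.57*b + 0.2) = -0.1312*b^4 + 2.978*b^3 + 7.7115*b^2 + 1.7546*b + 0.076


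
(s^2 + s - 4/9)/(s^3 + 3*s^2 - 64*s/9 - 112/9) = (3*s - 1)/(3*s^2 + 5*s - 28)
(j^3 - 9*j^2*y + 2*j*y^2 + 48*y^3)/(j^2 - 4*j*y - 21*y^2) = (-j^3 + 9*j^2*y - 2*j*y^2 - 48*y^3)/(-j^2 + 4*j*y + 21*y^2)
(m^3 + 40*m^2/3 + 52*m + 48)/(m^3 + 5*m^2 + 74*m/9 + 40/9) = 3*(m^2 + 12*m + 36)/(3*m^2 + 11*m + 10)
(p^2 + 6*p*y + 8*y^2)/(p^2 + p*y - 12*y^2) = (-p - 2*y)/(-p + 3*y)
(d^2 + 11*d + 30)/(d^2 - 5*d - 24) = (d^2 + 11*d + 30)/(d^2 - 5*d - 24)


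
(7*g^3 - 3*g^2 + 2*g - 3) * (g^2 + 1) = 7*g^5 - 3*g^4 + 9*g^3 - 6*g^2 + 2*g - 3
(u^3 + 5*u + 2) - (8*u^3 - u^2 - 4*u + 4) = -7*u^3 + u^2 + 9*u - 2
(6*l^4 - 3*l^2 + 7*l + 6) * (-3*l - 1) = -18*l^5 - 6*l^4 + 9*l^3 - 18*l^2 - 25*l - 6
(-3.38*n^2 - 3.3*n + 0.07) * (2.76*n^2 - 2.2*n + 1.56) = -9.3288*n^4 - 1.672*n^3 + 2.1804*n^2 - 5.302*n + 0.1092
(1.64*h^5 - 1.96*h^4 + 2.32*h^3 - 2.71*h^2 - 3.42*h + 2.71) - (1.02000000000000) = 1.64*h^5 - 1.96*h^4 + 2.32*h^3 - 2.71*h^2 - 3.42*h + 1.69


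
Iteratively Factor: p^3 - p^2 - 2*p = (p - 2)*(p^2 + p) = p*(p - 2)*(p + 1)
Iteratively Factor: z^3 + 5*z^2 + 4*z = (z + 1)*(z^2 + 4*z) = (z + 1)*(z + 4)*(z)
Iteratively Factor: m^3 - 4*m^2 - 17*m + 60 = (m + 4)*(m^2 - 8*m + 15) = (m - 3)*(m + 4)*(m - 5)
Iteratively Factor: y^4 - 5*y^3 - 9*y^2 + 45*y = (y - 3)*(y^3 - 2*y^2 - 15*y) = (y - 5)*(y - 3)*(y^2 + 3*y) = y*(y - 5)*(y - 3)*(y + 3)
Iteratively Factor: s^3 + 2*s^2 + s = (s)*(s^2 + 2*s + 1) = s*(s + 1)*(s + 1)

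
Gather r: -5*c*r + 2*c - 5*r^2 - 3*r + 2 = 2*c - 5*r^2 + r*(-5*c - 3) + 2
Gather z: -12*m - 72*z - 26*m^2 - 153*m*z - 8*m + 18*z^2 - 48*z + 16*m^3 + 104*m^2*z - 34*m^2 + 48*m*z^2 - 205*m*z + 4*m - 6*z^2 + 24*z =16*m^3 - 60*m^2 - 16*m + z^2*(48*m + 12) + z*(104*m^2 - 358*m - 96)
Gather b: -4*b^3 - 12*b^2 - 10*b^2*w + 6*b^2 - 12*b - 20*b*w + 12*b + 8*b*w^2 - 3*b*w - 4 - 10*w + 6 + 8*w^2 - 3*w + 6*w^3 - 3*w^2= -4*b^3 + b^2*(-10*w - 6) + b*(8*w^2 - 23*w) + 6*w^3 + 5*w^2 - 13*w + 2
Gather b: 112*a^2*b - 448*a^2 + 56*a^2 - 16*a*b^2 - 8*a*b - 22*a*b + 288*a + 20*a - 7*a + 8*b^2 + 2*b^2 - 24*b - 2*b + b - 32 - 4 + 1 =-392*a^2 + 301*a + b^2*(10 - 16*a) + b*(112*a^2 - 30*a - 25) - 35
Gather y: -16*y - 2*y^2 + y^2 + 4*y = -y^2 - 12*y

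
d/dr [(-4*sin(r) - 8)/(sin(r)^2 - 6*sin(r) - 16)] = 4*cos(r)/(sin(r) - 8)^2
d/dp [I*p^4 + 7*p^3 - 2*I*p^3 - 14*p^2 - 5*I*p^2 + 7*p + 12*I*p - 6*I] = 4*I*p^3 + p^2*(21 - 6*I) + p*(-28 - 10*I) + 7 + 12*I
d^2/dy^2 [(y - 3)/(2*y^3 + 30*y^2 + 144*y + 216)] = 3*(y^3 - 3*y^2 - 69*y - 171)/(y^7 + 33*y^6 + 459*y^5 + 3483*y^4 + 15552*y^3 + 40824*y^2 + 58320*y + 34992)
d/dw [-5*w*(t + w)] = -5*t - 10*w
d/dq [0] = 0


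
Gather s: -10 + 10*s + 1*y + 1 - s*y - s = s*(9 - y) + y - 9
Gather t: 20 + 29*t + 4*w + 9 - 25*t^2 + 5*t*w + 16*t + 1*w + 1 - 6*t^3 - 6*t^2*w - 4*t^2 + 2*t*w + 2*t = -6*t^3 + t^2*(-6*w - 29) + t*(7*w + 47) + 5*w + 30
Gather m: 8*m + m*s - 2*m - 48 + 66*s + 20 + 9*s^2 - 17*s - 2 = m*(s + 6) + 9*s^2 + 49*s - 30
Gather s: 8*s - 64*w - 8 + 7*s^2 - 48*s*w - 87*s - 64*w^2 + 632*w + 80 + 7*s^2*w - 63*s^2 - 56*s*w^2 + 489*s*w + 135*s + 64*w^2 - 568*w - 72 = s^2*(7*w - 56) + s*(-56*w^2 + 441*w + 56)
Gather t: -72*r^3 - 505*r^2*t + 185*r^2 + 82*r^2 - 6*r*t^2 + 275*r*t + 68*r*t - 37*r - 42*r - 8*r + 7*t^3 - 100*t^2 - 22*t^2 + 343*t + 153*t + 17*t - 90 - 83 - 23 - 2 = -72*r^3 + 267*r^2 - 87*r + 7*t^3 + t^2*(-6*r - 122) + t*(-505*r^2 + 343*r + 513) - 198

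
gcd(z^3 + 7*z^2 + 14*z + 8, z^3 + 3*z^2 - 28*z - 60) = z + 2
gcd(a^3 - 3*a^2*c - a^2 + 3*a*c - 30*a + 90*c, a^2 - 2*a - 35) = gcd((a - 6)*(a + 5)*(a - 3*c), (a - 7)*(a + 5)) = a + 5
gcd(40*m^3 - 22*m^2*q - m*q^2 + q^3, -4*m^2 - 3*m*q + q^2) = -4*m + q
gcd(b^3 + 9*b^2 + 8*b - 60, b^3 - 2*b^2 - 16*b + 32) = b - 2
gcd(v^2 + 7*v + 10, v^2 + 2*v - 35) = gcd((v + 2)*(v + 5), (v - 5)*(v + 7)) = 1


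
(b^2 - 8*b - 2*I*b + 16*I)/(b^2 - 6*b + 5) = (b^2 - 8*b - 2*I*b + 16*I)/(b^2 - 6*b + 5)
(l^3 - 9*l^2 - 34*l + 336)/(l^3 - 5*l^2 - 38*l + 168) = (l - 8)/(l - 4)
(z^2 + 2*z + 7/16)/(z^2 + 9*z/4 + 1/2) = (z + 7/4)/(z + 2)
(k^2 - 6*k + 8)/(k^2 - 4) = (k - 4)/(k + 2)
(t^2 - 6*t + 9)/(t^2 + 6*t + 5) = (t^2 - 6*t + 9)/(t^2 + 6*t + 5)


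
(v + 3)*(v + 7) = v^2 + 10*v + 21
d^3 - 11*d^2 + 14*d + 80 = (d - 8)*(d - 5)*(d + 2)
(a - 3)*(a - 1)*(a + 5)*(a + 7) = a^4 + 8*a^3 - 10*a^2 - 104*a + 105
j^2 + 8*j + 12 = (j + 2)*(j + 6)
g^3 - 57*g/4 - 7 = (g - 4)*(g + 1/2)*(g + 7/2)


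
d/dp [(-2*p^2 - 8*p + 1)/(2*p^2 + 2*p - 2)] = (3*p^2 + p + 7/2)/(p^4 + 2*p^3 - p^2 - 2*p + 1)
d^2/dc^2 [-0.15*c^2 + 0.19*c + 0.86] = -0.300000000000000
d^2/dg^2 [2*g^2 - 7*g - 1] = 4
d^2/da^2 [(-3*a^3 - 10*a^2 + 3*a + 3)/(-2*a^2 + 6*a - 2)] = (51*a^3 - 66*a^2 + 45*a - 23)/(a^6 - 9*a^5 + 30*a^4 - 45*a^3 + 30*a^2 - 9*a + 1)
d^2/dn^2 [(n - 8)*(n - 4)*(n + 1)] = 6*n - 22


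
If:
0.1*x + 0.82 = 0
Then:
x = -8.20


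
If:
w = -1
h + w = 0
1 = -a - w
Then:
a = 0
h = 1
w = -1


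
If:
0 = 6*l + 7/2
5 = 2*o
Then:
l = -7/12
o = 5/2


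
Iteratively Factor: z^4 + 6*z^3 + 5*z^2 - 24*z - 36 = (z + 2)*(z^3 + 4*z^2 - 3*z - 18) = (z + 2)*(z + 3)*(z^2 + z - 6) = (z + 2)*(z + 3)^2*(z - 2)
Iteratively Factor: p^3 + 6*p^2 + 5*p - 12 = (p - 1)*(p^2 + 7*p + 12) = (p - 1)*(p + 4)*(p + 3)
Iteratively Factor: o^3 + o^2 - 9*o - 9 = (o + 1)*(o^2 - 9) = (o + 1)*(o + 3)*(o - 3)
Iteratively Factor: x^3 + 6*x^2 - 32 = (x + 4)*(x^2 + 2*x - 8) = (x - 2)*(x + 4)*(x + 4)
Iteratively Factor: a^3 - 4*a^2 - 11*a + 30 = (a + 3)*(a^2 - 7*a + 10) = (a - 2)*(a + 3)*(a - 5)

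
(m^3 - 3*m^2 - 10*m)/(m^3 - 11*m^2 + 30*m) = (m + 2)/(m - 6)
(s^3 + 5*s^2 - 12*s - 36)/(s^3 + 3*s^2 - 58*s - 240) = (s^2 - s - 6)/(s^2 - 3*s - 40)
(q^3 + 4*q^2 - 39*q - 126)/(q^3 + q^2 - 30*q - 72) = (q + 7)/(q + 4)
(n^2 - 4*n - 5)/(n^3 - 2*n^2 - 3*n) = (n - 5)/(n*(n - 3))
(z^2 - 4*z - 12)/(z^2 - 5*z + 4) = (z^2 - 4*z - 12)/(z^2 - 5*z + 4)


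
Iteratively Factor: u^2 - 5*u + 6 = (u - 3)*(u - 2)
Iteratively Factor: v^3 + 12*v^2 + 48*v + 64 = (v + 4)*(v^2 + 8*v + 16) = (v + 4)^2*(v + 4)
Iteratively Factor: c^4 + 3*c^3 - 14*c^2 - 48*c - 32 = (c + 1)*(c^3 + 2*c^2 - 16*c - 32) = (c + 1)*(c + 4)*(c^2 - 2*c - 8) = (c + 1)*(c + 2)*(c + 4)*(c - 4)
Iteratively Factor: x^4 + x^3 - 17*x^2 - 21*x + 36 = (x + 3)*(x^3 - 2*x^2 - 11*x + 12) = (x - 4)*(x + 3)*(x^2 + 2*x - 3) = (x - 4)*(x + 3)^2*(x - 1)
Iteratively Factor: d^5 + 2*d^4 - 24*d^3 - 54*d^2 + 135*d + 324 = (d - 4)*(d^4 + 6*d^3 - 54*d - 81) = (d - 4)*(d - 3)*(d^3 + 9*d^2 + 27*d + 27) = (d - 4)*(d - 3)*(d + 3)*(d^2 + 6*d + 9) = (d - 4)*(d - 3)*(d + 3)^2*(d + 3)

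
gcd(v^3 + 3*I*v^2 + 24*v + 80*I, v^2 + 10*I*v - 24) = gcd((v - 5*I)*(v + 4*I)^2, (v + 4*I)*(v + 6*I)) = v + 4*I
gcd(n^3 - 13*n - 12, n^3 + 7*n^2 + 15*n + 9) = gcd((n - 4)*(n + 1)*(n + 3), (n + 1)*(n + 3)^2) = n^2 + 4*n + 3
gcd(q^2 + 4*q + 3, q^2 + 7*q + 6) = q + 1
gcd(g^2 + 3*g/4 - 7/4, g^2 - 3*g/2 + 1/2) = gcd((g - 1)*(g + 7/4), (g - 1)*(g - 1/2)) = g - 1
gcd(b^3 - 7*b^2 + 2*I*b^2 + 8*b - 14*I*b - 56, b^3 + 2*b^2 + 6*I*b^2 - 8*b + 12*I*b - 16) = b + 4*I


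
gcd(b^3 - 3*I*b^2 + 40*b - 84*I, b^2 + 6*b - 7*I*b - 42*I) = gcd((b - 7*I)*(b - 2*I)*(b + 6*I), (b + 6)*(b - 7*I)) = b - 7*I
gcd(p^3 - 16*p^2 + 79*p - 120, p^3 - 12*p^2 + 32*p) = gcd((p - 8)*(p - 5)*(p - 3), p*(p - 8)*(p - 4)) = p - 8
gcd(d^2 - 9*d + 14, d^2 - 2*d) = d - 2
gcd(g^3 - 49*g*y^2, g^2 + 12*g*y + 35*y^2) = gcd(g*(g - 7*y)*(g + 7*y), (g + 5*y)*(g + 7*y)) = g + 7*y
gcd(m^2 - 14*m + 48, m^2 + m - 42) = m - 6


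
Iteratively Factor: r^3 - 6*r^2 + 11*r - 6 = (r - 3)*(r^2 - 3*r + 2) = (r - 3)*(r - 1)*(r - 2)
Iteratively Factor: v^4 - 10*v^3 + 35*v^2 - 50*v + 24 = (v - 3)*(v^3 - 7*v^2 + 14*v - 8) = (v - 3)*(v - 1)*(v^2 - 6*v + 8) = (v - 3)*(v - 2)*(v - 1)*(v - 4)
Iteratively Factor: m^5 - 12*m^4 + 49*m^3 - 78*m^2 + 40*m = (m)*(m^4 - 12*m^3 + 49*m^2 - 78*m + 40) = m*(m - 4)*(m^3 - 8*m^2 + 17*m - 10) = m*(m - 5)*(m - 4)*(m^2 - 3*m + 2) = m*(m - 5)*(m - 4)*(m - 1)*(m - 2)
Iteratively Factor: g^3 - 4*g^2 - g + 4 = (g + 1)*(g^2 - 5*g + 4) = (g - 4)*(g + 1)*(g - 1)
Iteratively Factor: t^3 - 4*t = (t)*(t^2 - 4) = t*(t + 2)*(t - 2)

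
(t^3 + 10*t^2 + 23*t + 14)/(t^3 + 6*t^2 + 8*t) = (t^2 + 8*t + 7)/(t*(t + 4))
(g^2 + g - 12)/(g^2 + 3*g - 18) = (g + 4)/(g + 6)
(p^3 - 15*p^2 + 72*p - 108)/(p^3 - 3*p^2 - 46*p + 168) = (p^2 - 9*p + 18)/(p^2 + 3*p - 28)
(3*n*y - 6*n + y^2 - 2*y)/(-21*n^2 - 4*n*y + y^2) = (y - 2)/(-7*n + y)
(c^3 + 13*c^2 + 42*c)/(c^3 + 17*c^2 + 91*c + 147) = c*(c + 6)/(c^2 + 10*c + 21)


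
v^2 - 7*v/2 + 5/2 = (v - 5/2)*(v - 1)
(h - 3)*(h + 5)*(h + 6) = h^3 + 8*h^2 - 3*h - 90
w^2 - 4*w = w*(w - 4)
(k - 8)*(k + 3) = k^2 - 5*k - 24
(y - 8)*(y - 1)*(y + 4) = y^3 - 5*y^2 - 28*y + 32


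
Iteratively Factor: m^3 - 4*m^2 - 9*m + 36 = (m - 3)*(m^2 - m - 12) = (m - 4)*(m - 3)*(m + 3)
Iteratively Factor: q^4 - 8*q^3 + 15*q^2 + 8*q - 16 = (q - 1)*(q^3 - 7*q^2 + 8*q + 16) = (q - 1)*(q + 1)*(q^2 - 8*q + 16) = (q - 4)*(q - 1)*(q + 1)*(q - 4)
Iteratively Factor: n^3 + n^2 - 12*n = (n)*(n^2 + n - 12) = n*(n + 4)*(n - 3)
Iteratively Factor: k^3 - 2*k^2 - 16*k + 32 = (k + 4)*(k^2 - 6*k + 8) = (k - 2)*(k + 4)*(k - 4)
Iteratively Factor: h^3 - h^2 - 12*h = (h)*(h^2 - h - 12) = h*(h - 4)*(h + 3)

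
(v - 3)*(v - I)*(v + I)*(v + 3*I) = v^4 - 3*v^3 + 3*I*v^3 + v^2 - 9*I*v^2 - 3*v + 3*I*v - 9*I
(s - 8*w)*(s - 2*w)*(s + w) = s^3 - 9*s^2*w + 6*s*w^2 + 16*w^3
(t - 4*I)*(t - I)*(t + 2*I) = t^3 - 3*I*t^2 + 6*t - 8*I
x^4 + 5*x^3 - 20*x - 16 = (x - 2)*(x + 1)*(x + 2)*(x + 4)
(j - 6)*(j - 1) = j^2 - 7*j + 6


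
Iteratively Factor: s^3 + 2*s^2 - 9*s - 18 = (s + 3)*(s^2 - s - 6) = (s - 3)*(s + 3)*(s + 2)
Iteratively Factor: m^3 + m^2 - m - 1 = (m + 1)*(m^2 - 1) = (m + 1)^2*(m - 1)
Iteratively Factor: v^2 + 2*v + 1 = (v + 1)*(v + 1)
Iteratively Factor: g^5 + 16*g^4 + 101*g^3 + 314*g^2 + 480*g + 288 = (g + 2)*(g^4 + 14*g^3 + 73*g^2 + 168*g + 144) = (g + 2)*(g + 3)*(g^3 + 11*g^2 + 40*g + 48) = (g + 2)*(g + 3)*(g + 4)*(g^2 + 7*g + 12) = (g + 2)*(g + 3)^2*(g + 4)*(g + 4)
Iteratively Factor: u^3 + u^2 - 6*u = (u - 2)*(u^2 + 3*u) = u*(u - 2)*(u + 3)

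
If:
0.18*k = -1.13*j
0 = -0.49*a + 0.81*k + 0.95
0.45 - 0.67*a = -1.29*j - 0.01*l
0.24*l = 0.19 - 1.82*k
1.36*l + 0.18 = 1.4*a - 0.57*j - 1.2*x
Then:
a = 0.94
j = 0.10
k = -0.61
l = 5.38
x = -5.20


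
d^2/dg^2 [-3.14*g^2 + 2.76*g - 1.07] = -6.28000000000000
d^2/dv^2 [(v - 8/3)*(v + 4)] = 2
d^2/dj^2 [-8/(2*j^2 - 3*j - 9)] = 16*(-4*j^2 + 6*j + (4*j - 3)^2 + 18)/(-2*j^2 + 3*j + 9)^3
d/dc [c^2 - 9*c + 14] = 2*c - 9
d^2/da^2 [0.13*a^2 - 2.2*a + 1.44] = 0.260000000000000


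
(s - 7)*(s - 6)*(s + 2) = s^3 - 11*s^2 + 16*s + 84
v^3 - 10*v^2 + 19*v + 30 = (v - 6)*(v - 5)*(v + 1)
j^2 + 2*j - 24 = (j - 4)*(j + 6)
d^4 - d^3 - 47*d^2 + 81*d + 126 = (d - 6)*(d - 3)*(d + 1)*(d + 7)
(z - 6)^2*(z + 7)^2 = z^4 + 2*z^3 - 83*z^2 - 84*z + 1764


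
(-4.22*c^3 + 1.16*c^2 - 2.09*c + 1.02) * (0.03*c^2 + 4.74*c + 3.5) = -0.1266*c^5 - 19.968*c^4 - 9.3343*c^3 - 5.816*c^2 - 2.4802*c + 3.57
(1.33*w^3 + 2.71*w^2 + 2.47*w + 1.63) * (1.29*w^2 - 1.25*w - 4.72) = 1.7157*w^5 + 1.8334*w^4 - 6.4788*w^3 - 13.776*w^2 - 13.6959*w - 7.6936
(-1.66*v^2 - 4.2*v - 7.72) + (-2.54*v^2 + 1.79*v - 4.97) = -4.2*v^2 - 2.41*v - 12.69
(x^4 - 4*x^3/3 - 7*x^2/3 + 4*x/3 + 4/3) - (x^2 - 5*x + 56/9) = x^4 - 4*x^3/3 - 10*x^2/3 + 19*x/3 - 44/9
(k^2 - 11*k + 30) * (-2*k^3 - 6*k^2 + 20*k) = -2*k^5 + 16*k^4 + 26*k^3 - 400*k^2 + 600*k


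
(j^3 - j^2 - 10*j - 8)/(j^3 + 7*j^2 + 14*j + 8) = (j - 4)/(j + 4)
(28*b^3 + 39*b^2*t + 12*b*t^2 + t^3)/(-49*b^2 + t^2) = (4*b^2 + 5*b*t + t^2)/(-7*b + t)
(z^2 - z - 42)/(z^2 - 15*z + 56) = (z + 6)/(z - 8)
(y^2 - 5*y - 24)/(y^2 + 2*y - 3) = (y - 8)/(y - 1)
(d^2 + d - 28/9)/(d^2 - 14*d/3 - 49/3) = (d - 4/3)/(d - 7)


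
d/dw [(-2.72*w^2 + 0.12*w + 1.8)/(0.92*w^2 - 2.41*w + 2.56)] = (6.4448*w^2 - 17.2384*w + 4.6452)/(0.8464*w^4 - 4.4344*w^3 + 10.5185*w^2 - 12.3392*w + 6.5536)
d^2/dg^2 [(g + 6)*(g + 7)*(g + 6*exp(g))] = 6*g^2*exp(g) + 102*g*exp(g) + 6*g + 420*exp(g) + 26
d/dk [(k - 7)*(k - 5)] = 2*k - 12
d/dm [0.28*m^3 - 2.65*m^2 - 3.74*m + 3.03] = 0.84*m^2 - 5.3*m - 3.74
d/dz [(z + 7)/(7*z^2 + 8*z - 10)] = (7*z^2 + 8*z - 2*(z + 7)*(7*z + 4) - 10)/(7*z^2 + 8*z - 10)^2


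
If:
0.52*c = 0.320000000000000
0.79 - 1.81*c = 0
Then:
No Solution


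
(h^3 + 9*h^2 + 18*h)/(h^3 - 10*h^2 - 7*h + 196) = h*(h^2 + 9*h + 18)/(h^3 - 10*h^2 - 7*h + 196)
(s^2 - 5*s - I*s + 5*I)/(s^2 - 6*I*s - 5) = (s - 5)/(s - 5*I)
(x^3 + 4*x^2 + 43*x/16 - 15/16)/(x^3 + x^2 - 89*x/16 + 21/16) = (4*x + 5)/(4*x - 7)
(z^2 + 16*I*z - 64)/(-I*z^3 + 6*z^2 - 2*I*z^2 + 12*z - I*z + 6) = (I*z^2 - 16*z - 64*I)/(z^3 + z^2*(2 + 6*I) + z*(1 + 12*I) + 6*I)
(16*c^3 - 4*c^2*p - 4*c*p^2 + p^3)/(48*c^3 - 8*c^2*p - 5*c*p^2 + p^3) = (-4*c^2 + p^2)/(-12*c^2 - c*p + p^2)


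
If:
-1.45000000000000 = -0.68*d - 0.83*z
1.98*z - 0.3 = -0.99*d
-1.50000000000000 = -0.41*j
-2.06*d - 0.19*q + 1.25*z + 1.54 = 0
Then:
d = 5.00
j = 3.66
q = -61.52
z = -2.35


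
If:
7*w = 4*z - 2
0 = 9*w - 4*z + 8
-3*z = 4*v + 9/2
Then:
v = 39/16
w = -3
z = -19/4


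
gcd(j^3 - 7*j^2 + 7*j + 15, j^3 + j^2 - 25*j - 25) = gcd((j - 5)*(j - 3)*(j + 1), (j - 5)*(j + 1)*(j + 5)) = j^2 - 4*j - 5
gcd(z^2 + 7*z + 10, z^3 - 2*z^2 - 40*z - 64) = z + 2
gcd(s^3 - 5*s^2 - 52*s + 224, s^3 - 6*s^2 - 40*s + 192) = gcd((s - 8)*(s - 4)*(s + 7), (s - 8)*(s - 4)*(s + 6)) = s^2 - 12*s + 32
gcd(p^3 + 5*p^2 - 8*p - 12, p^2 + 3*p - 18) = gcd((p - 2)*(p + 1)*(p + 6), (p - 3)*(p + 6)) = p + 6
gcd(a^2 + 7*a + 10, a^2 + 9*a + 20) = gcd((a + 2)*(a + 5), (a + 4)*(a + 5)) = a + 5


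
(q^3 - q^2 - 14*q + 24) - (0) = q^3 - q^2 - 14*q + 24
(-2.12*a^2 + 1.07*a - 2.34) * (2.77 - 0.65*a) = 1.378*a^3 - 6.5679*a^2 + 4.4849*a - 6.4818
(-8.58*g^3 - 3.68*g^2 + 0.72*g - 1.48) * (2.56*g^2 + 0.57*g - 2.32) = -21.9648*g^5 - 14.3114*g^4 + 19.6512*g^3 + 5.1592*g^2 - 2.514*g + 3.4336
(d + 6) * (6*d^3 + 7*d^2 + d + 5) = 6*d^4 + 43*d^3 + 43*d^2 + 11*d + 30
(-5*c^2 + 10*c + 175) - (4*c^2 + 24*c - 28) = -9*c^2 - 14*c + 203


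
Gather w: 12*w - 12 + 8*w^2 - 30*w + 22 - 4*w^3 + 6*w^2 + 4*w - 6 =-4*w^3 + 14*w^2 - 14*w + 4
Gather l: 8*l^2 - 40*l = 8*l^2 - 40*l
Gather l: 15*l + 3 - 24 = 15*l - 21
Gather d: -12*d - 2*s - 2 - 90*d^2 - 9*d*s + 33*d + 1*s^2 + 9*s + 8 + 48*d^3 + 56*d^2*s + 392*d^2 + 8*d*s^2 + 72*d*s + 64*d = 48*d^3 + d^2*(56*s + 302) + d*(8*s^2 + 63*s + 85) + s^2 + 7*s + 6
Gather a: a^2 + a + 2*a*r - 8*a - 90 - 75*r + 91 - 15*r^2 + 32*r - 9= a^2 + a*(2*r - 7) - 15*r^2 - 43*r - 8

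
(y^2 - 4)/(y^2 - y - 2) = (y + 2)/(y + 1)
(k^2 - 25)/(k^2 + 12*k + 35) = (k - 5)/(k + 7)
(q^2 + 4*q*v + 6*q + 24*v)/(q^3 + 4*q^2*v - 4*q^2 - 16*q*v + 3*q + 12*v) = (q + 6)/(q^2 - 4*q + 3)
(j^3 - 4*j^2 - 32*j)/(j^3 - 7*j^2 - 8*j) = (j + 4)/(j + 1)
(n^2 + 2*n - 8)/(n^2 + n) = (n^2 + 2*n - 8)/(n*(n + 1))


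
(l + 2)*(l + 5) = l^2 + 7*l + 10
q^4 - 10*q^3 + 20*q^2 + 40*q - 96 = (q - 6)*(q - 4)*(q - 2)*(q + 2)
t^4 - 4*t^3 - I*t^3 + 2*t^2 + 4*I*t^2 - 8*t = t*(t - 4)*(t - 2*I)*(t + I)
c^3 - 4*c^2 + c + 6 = (c - 3)*(c - 2)*(c + 1)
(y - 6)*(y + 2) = y^2 - 4*y - 12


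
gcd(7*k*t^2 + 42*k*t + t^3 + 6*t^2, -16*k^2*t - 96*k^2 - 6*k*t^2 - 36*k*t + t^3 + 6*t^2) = t + 6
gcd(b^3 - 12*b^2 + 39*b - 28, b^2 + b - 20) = b - 4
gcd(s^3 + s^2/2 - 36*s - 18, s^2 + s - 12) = 1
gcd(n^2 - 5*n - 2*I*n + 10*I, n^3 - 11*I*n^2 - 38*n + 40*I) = n - 2*I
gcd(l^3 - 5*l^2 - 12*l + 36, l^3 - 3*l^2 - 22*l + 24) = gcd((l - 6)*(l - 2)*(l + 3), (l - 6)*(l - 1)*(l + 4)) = l - 6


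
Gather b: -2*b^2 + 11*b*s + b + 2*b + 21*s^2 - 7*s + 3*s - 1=-2*b^2 + b*(11*s + 3) + 21*s^2 - 4*s - 1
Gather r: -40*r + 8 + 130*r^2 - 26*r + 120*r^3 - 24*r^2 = 120*r^3 + 106*r^2 - 66*r + 8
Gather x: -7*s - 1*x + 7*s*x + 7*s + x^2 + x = 7*s*x + x^2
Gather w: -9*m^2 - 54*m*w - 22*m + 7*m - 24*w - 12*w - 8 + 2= -9*m^2 - 15*m + w*(-54*m - 36) - 6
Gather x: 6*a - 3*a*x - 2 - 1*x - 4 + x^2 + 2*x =6*a + x^2 + x*(1 - 3*a) - 6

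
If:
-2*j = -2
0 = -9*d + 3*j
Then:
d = 1/3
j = 1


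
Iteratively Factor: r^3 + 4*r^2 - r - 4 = (r - 1)*(r^2 + 5*r + 4) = (r - 1)*(r + 4)*(r + 1)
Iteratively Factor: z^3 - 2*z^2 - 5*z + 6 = (z + 2)*(z^2 - 4*z + 3) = (z - 1)*(z + 2)*(z - 3)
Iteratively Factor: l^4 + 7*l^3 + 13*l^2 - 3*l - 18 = (l + 3)*(l^3 + 4*l^2 + l - 6) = (l + 2)*(l + 3)*(l^2 + 2*l - 3) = (l + 2)*(l + 3)^2*(l - 1)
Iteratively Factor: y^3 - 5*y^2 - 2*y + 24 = (y + 2)*(y^2 - 7*y + 12) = (y - 4)*(y + 2)*(y - 3)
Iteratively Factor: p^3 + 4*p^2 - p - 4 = (p + 1)*(p^2 + 3*p - 4) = (p - 1)*(p + 1)*(p + 4)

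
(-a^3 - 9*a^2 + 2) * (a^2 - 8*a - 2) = -a^5 - a^4 + 74*a^3 + 20*a^2 - 16*a - 4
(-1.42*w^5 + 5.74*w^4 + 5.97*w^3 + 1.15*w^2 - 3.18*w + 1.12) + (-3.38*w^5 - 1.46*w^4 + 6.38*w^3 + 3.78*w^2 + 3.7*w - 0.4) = -4.8*w^5 + 4.28*w^4 + 12.35*w^3 + 4.93*w^2 + 0.52*w + 0.72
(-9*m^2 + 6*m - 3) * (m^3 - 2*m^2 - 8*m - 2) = -9*m^5 + 24*m^4 + 57*m^3 - 24*m^2 + 12*m + 6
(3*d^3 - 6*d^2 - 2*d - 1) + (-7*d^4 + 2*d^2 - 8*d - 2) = -7*d^4 + 3*d^3 - 4*d^2 - 10*d - 3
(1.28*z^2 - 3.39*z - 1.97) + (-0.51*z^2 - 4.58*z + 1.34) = 0.77*z^2 - 7.97*z - 0.63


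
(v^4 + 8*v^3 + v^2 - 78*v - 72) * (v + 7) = v^5 + 15*v^4 + 57*v^3 - 71*v^2 - 618*v - 504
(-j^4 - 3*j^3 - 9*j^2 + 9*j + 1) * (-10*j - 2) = 10*j^5 + 32*j^4 + 96*j^3 - 72*j^2 - 28*j - 2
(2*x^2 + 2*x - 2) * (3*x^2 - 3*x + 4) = 6*x^4 - 4*x^2 + 14*x - 8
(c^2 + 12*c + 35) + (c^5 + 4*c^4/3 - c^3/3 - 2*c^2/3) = c^5 + 4*c^4/3 - c^3/3 + c^2/3 + 12*c + 35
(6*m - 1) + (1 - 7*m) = -m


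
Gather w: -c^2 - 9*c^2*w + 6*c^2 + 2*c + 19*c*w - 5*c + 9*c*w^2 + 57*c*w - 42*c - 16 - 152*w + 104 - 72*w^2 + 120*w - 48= 5*c^2 - 45*c + w^2*(9*c - 72) + w*(-9*c^2 + 76*c - 32) + 40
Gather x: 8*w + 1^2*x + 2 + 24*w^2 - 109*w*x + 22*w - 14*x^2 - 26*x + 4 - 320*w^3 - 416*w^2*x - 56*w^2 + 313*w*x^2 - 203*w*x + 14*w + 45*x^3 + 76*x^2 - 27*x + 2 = -320*w^3 - 32*w^2 + 44*w + 45*x^3 + x^2*(313*w + 62) + x*(-416*w^2 - 312*w - 52) + 8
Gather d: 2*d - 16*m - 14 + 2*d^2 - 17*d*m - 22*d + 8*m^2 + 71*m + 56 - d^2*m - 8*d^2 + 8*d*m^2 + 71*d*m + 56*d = d^2*(-m - 6) + d*(8*m^2 + 54*m + 36) + 8*m^2 + 55*m + 42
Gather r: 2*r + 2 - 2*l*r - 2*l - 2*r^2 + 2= -2*l - 2*r^2 + r*(2 - 2*l) + 4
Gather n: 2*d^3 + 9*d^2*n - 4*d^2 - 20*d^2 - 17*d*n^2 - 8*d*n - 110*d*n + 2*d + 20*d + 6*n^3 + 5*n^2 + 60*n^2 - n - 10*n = 2*d^3 - 24*d^2 + 22*d + 6*n^3 + n^2*(65 - 17*d) + n*(9*d^2 - 118*d - 11)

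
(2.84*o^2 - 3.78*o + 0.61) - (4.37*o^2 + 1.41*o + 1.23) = -1.53*o^2 - 5.19*o - 0.62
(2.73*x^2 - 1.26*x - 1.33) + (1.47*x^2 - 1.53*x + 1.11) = 4.2*x^2 - 2.79*x - 0.22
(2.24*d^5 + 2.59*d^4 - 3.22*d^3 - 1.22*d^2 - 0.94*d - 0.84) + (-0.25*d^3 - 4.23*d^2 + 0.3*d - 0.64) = 2.24*d^5 + 2.59*d^4 - 3.47*d^3 - 5.45*d^2 - 0.64*d - 1.48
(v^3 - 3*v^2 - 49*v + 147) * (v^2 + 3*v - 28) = v^5 - 86*v^3 + 84*v^2 + 1813*v - 4116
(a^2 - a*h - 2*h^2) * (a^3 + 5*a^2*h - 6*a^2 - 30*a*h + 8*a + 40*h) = a^5 + 4*a^4*h - 6*a^4 - 7*a^3*h^2 - 24*a^3*h + 8*a^3 - 10*a^2*h^3 + 42*a^2*h^2 + 32*a^2*h + 60*a*h^3 - 56*a*h^2 - 80*h^3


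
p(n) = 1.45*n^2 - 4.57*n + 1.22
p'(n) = 2.9*n - 4.57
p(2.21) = -1.80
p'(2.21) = 1.84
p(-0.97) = 7.02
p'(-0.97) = -7.38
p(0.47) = -0.61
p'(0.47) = -3.21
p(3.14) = 1.17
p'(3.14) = 4.54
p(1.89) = -2.24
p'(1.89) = 0.91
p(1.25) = -2.23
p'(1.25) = -0.94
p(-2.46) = 21.24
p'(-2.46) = -11.70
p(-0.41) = 3.34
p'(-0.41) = -5.76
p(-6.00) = 80.84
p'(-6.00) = -21.97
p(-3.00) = 27.98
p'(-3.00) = -13.27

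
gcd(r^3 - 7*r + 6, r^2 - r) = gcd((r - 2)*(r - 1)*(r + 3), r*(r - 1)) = r - 1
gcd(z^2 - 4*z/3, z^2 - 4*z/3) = z^2 - 4*z/3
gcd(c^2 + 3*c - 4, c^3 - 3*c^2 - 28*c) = c + 4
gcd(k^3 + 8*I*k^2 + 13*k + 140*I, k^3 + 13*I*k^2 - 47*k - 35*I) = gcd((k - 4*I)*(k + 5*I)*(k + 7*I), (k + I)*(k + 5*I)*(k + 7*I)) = k^2 + 12*I*k - 35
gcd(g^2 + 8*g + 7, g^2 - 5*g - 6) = g + 1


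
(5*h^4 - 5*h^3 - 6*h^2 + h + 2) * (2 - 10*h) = -50*h^5 + 60*h^4 + 50*h^3 - 22*h^2 - 18*h + 4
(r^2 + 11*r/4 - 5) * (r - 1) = r^3 + 7*r^2/4 - 31*r/4 + 5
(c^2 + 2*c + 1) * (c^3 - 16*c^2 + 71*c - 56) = c^5 - 14*c^4 + 40*c^3 + 70*c^2 - 41*c - 56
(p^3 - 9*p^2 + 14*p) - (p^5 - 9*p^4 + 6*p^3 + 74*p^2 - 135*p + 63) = -p^5 + 9*p^4 - 5*p^3 - 83*p^2 + 149*p - 63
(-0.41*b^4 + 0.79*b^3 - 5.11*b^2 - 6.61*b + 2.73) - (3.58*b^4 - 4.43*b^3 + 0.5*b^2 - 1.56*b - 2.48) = -3.99*b^4 + 5.22*b^3 - 5.61*b^2 - 5.05*b + 5.21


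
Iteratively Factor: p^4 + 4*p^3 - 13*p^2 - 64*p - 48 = (p + 1)*(p^3 + 3*p^2 - 16*p - 48) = (p + 1)*(p + 4)*(p^2 - p - 12) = (p - 4)*(p + 1)*(p + 4)*(p + 3)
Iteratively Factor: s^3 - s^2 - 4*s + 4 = (s - 2)*(s^2 + s - 2) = (s - 2)*(s - 1)*(s + 2)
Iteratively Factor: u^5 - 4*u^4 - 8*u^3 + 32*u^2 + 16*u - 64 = (u + 2)*(u^4 - 6*u^3 + 4*u^2 + 24*u - 32) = (u - 4)*(u + 2)*(u^3 - 2*u^2 - 4*u + 8) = (u - 4)*(u - 2)*(u + 2)*(u^2 - 4) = (u - 4)*(u - 2)^2*(u + 2)*(u + 2)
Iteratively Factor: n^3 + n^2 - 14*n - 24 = (n + 2)*(n^2 - n - 12) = (n + 2)*(n + 3)*(n - 4)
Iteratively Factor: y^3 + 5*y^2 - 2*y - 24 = (y - 2)*(y^2 + 7*y + 12) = (y - 2)*(y + 4)*(y + 3)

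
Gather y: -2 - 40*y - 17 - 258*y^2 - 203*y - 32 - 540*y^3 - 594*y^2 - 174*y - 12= -540*y^3 - 852*y^2 - 417*y - 63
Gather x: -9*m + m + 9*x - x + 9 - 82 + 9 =-8*m + 8*x - 64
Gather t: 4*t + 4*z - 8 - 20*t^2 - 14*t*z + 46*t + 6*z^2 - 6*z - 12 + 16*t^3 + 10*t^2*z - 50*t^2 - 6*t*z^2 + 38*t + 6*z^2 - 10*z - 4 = 16*t^3 + t^2*(10*z - 70) + t*(-6*z^2 - 14*z + 88) + 12*z^2 - 12*z - 24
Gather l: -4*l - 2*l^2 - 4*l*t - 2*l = -2*l^2 + l*(-4*t - 6)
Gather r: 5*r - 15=5*r - 15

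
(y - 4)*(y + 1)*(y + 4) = y^3 + y^2 - 16*y - 16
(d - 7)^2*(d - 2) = d^3 - 16*d^2 + 77*d - 98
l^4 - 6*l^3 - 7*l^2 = l^2*(l - 7)*(l + 1)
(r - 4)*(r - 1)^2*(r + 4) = r^4 - 2*r^3 - 15*r^2 + 32*r - 16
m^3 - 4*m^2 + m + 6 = (m - 3)*(m - 2)*(m + 1)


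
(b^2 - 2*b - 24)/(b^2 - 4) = (b^2 - 2*b - 24)/(b^2 - 4)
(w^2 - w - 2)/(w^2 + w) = (w - 2)/w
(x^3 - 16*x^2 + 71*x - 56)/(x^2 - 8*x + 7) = x - 8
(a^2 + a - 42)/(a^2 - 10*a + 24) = (a + 7)/(a - 4)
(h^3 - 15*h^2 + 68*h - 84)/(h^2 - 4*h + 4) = (h^2 - 13*h + 42)/(h - 2)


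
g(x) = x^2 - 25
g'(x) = 2*x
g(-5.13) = 1.32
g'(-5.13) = -10.26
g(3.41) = -13.37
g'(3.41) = 6.82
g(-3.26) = -14.37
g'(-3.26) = -6.52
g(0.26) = -24.93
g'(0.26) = 0.52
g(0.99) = -24.02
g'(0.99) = 1.98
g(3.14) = -15.14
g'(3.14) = 6.28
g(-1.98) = -21.08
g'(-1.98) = -3.96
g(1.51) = -22.72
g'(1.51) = 3.02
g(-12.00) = 119.00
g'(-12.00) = -24.00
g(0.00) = -25.00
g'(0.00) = 0.00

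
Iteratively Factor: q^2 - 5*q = (q - 5)*(q)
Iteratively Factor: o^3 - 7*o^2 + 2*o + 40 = (o - 4)*(o^2 - 3*o - 10) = (o - 4)*(o + 2)*(o - 5)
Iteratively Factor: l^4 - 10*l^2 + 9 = (l + 3)*(l^3 - 3*l^2 - l + 3) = (l - 1)*(l + 3)*(l^2 - 2*l - 3) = (l - 3)*(l - 1)*(l + 3)*(l + 1)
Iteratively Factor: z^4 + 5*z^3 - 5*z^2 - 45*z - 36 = (z + 3)*(z^3 + 2*z^2 - 11*z - 12) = (z - 3)*(z + 3)*(z^2 + 5*z + 4) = (z - 3)*(z + 1)*(z + 3)*(z + 4)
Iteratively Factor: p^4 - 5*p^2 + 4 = (p - 1)*(p^3 + p^2 - 4*p - 4) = (p - 1)*(p + 1)*(p^2 - 4) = (p - 1)*(p + 1)*(p + 2)*(p - 2)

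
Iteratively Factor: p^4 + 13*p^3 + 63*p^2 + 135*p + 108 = (p + 4)*(p^3 + 9*p^2 + 27*p + 27) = (p + 3)*(p + 4)*(p^2 + 6*p + 9) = (p + 3)^2*(p + 4)*(p + 3)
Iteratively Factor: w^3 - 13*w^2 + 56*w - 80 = (w - 4)*(w^2 - 9*w + 20) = (w - 5)*(w - 4)*(w - 4)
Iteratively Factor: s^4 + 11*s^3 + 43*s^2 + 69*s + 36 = (s + 1)*(s^3 + 10*s^2 + 33*s + 36) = (s + 1)*(s + 3)*(s^2 + 7*s + 12) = (s + 1)*(s + 3)*(s + 4)*(s + 3)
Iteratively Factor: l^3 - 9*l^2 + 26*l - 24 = (l - 4)*(l^2 - 5*l + 6) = (l - 4)*(l - 3)*(l - 2)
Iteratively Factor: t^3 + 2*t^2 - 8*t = (t)*(t^2 + 2*t - 8) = t*(t + 4)*(t - 2)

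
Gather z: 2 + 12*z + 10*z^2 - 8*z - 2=10*z^2 + 4*z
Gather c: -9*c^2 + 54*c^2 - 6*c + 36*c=45*c^2 + 30*c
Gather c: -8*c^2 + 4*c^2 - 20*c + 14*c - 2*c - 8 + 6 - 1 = -4*c^2 - 8*c - 3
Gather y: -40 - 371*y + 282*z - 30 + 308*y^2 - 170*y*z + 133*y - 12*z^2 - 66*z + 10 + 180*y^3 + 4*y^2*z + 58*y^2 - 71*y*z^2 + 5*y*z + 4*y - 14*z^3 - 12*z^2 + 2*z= 180*y^3 + y^2*(4*z + 366) + y*(-71*z^2 - 165*z - 234) - 14*z^3 - 24*z^2 + 218*z - 60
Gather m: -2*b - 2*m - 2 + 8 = -2*b - 2*m + 6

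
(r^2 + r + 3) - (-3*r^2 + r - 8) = 4*r^2 + 11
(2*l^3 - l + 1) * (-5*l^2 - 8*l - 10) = -10*l^5 - 16*l^4 - 15*l^3 + 3*l^2 + 2*l - 10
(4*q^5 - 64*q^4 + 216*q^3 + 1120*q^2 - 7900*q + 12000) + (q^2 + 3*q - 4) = 4*q^5 - 64*q^4 + 216*q^3 + 1121*q^2 - 7897*q + 11996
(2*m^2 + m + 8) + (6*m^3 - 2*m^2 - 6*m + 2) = 6*m^3 - 5*m + 10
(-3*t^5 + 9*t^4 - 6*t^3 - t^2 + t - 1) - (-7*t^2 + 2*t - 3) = -3*t^5 + 9*t^4 - 6*t^3 + 6*t^2 - t + 2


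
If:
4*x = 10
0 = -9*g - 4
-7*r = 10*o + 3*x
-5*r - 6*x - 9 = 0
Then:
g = -4/9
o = 261/100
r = -24/5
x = 5/2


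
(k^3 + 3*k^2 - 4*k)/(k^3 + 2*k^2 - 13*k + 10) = k*(k + 4)/(k^2 + 3*k - 10)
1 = 1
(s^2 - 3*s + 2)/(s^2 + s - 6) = (s - 1)/(s + 3)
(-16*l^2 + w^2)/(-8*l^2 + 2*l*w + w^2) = (-4*l + w)/(-2*l + w)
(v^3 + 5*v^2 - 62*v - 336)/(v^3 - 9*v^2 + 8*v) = (v^2 + 13*v + 42)/(v*(v - 1))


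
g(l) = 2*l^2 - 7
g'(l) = 4*l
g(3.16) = 12.97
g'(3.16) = 12.64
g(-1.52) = -2.38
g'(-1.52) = -6.08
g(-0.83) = -5.62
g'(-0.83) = -3.32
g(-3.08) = 11.97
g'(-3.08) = -12.32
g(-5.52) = 53.94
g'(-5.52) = -22.08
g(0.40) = -6.68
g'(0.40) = 1.60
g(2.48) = 5.30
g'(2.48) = 9.92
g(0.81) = -5.69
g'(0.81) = 3.24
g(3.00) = 11.00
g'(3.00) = 12.00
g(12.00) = 281.00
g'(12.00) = 48.00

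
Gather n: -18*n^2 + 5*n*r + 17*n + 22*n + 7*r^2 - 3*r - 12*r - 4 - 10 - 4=-18*n^2 + n*(5*r + 39) + 7*r^2 - 15*r - 18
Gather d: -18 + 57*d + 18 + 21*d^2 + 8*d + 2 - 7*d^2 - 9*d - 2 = 14*d^2 + 56*d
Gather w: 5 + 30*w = 30*w + 5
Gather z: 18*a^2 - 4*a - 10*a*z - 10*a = 18*a^2 - 10*a*z - 14*a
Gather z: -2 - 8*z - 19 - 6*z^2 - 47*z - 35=-6*z^2 - 55*z - 56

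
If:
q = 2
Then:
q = 2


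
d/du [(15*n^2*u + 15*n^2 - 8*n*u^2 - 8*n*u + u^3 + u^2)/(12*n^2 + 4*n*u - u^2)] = (180*n^4 - 192*n^3*u - 156*n^3 + 19*n^2*u^2 + 54*n^2*u + 8*n*u^3 - 4*n*u^2 - u^4)/(144*n^4 + 96*n^3*u - 8*n^2*u^2 - 8*n*u^3 + u^4)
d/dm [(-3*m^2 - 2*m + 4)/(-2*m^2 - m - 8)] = (-m^2 + 64*m + 20)/(4*m^4 + 4*m^3 + 33*m^2 + 16*m + 64)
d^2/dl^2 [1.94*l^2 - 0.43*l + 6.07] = 3.88000000000000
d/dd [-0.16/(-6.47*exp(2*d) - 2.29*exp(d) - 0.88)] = (-2.0704*exp(d) - 0.3664)*exp(d)/(6.47*exp(2*d) + 2.29*exp(d) + 0.88)^2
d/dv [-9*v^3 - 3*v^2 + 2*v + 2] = -27*v^2 - 6*v + 2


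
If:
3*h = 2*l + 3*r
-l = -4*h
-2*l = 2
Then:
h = -1/4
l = -1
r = 5/12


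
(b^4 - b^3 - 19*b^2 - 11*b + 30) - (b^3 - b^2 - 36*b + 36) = b^4 - 2*b^3 - 18*b^2 + 25*b - 6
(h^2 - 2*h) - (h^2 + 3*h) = -5*h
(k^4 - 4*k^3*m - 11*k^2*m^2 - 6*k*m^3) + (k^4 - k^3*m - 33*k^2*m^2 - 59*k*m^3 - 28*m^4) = 2*k^4 - 5*k^3*m - 44*k^2*m^2 - 65*k*m^3 - 28*m^4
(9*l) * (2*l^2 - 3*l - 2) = 18*l^3 - 27*l^2 - 18*l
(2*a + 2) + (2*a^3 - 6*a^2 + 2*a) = 2*a^3 - 6*a^2 + 4*a + 2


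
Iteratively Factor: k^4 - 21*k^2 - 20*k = (k + 4)*(k^3 - 4*k^2 - 5*k) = k*(k + 4)*(k^2 - 4*k - 5) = k*(k + 1)*(k + 4)*(k - 5)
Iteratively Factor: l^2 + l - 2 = (l - 1)*(l + 2)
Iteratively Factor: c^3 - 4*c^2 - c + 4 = (c + 1)*(c^2 - 5*c + 4) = (c - 1)*(c + 1)*(c - 4)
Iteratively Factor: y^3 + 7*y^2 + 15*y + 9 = (y + 3)*(y^2 + 4*y + 3) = (y + 1)*(y + 3)*(y + 3)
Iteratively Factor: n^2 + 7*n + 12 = (n + 3)*(n + 4)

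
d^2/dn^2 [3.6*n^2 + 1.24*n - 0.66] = 7.20000000000000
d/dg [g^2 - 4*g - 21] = 2*g - 4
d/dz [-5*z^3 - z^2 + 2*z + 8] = -15*z^2 - 2*z + 2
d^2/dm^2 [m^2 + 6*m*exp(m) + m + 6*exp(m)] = 6*m*exp(m) + 18*exp(m) + 2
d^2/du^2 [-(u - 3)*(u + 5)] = -2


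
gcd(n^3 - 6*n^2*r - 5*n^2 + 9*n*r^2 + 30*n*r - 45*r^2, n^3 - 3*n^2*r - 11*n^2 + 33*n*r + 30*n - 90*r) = -n^2 + 3*n*r + 5*n - 15*r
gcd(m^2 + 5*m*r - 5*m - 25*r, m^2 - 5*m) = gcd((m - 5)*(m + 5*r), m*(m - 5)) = m - 5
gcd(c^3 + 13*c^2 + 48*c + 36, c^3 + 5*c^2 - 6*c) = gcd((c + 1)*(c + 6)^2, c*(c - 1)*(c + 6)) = c + 6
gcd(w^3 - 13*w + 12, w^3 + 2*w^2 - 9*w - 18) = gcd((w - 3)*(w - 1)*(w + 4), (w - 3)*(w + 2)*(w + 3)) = w - 3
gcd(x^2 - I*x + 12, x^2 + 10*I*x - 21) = x + 3*I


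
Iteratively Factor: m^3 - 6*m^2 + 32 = (m - 4)*(m^2 - 2*m - 8) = (m - 4)*(m + 2)*(m - 4)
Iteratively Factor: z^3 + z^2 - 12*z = (z)*(z^2 + z - 12) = z*(z + 4)*(z - 3)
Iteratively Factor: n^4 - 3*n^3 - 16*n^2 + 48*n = (n + 4)*(n^3 - 7*n^2 + 12*n) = (n - 3)*(n + 4)*(n^2 - 4*n) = (n - 4)*(n - 3)*(n + 4)*(n)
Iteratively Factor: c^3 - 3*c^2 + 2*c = (c - 2)*(c^2 - c) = c*(c - 2)*(c - 1)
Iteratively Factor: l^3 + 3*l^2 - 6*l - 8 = (l - 2)*(l^2 + 5*l + 4) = (l - 2)*(l + 1)*(l + 4)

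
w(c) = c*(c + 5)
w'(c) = 2*c + 5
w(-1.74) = -5.67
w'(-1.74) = 1.52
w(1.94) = 13.46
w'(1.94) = 8.88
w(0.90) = 5.31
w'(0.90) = 6.80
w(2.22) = 16.03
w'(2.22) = 9.44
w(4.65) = 44.87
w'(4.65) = 14.30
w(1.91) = 13.20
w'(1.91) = 8.82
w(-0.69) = -2.97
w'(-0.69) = 3.62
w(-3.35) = -5.53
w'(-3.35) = -1.70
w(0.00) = 0.00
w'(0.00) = 5.00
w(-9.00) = 36.00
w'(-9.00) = -13.00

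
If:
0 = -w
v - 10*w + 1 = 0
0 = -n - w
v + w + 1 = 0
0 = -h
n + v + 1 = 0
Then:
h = 0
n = 0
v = -1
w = 0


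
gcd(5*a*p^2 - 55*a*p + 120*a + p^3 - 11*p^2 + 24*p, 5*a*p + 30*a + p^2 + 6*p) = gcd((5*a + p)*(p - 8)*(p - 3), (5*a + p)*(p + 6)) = 5*a + p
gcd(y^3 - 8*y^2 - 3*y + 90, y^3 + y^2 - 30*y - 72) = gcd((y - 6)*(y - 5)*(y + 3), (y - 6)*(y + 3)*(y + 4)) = y^2 - 3*y - 18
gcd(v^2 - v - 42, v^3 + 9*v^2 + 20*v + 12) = v + 6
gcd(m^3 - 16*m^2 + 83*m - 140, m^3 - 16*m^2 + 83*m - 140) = m^3 - 16*m^2 + 83*m - 140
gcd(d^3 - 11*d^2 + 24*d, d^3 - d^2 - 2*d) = d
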